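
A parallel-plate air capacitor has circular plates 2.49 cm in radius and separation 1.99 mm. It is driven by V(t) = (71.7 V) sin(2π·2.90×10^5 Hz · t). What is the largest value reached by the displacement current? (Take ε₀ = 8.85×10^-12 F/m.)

1.13×10^-3 A

The displacement current equals the conduction current C dV/dt, which peaks at C V₀ ω.
With C = ε₀A/d = (8.85×10^-12)(1.948×10^-3)/(1.99×10^-3) = 8.663×10^-12 F and ω = 2πf = 1.822×10^6 rad/s, I_d,max = (8.663×10^-12)(71.7)(1.822×10^6) = 1.13×10^-3 A.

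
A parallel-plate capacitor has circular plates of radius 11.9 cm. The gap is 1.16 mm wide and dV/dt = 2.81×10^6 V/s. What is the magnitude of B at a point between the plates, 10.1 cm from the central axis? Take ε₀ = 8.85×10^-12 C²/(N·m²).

1.36×10^-9 T

I_d = C dV/dt with C = ε₀πR²/d = 3.394×10^-10 F, so I_d = (3.394×10^-10)(2.81×10^6) = 9.537×10^-4 A.
For r < R the Ampère–Maxwell law gives B(2πr) = μ₀ I_d (r²/R²), so B = μ₀ I_d r/(2πR²) = (4π×10^-7)(9.537×10^-4)(0.101)/(2π·0.119²) = 1.36×10^-9 T.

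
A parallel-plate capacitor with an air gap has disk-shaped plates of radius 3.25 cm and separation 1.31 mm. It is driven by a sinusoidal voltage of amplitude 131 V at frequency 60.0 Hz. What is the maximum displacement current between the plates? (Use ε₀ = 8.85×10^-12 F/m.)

1.11×10^-6 A

(dE/dt)_max = V₀ω/d = 3.770×10^7 V/(m·s); ω = 2πf = 377.0 rad/s.
I_d,max = ε₀ A (dE/dt)_max = (8.85×10^-12)(3.318×10^-3)(3.770×10^7) = 1.11×10^-6 A.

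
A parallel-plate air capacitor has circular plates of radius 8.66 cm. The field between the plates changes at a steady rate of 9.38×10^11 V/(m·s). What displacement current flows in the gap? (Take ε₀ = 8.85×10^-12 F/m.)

The displacement current is ε₀ times dΦ_E/dt = ε₀ A dE/dt = (8.85×10^-12)(0.02356)(9.38×10^11) = 0.196 A.

0.196 A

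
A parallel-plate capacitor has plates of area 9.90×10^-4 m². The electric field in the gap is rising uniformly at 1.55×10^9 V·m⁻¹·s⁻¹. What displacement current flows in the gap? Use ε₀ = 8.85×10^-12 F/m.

1.36×10^-5 A

I_d = ε₀ A (dE/dt) = (8.85×10^-12)(9.90×10^-4 m²)(1.55×10^9) = 1.36×10^-5 A.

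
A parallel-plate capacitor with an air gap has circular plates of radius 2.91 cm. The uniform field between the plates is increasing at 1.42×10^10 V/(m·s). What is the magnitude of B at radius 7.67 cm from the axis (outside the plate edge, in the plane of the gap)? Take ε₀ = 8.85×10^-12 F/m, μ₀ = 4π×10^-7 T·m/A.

8.72×10^-10 T

Total displacement current: I_d = ε₀(πR²)(dE/dt) = (8.85×10^-12)(2.660×10^-3)(1.42×10^10) = 3.343×10^-4 A.
For r ≥ R the full I_d is enclosed: B = μ₀ I_d/(2πr) = (4π×10^-7)(3.343×10^-4)/(2π·0.0767) = 8.72×10^-10 T.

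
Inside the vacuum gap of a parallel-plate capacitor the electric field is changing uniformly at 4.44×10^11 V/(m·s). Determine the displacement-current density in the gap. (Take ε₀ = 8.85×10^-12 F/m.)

3.93 A/m²

The displacement-current density is ε₀ ∂E/∂t = (8.85×10^-12)(4.44×10^11) = 3.93 A/m².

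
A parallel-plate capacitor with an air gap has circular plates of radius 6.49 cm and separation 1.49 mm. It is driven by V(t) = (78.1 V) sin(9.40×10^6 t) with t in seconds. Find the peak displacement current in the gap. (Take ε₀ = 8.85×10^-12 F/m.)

0.0577 A

(dE/dt)_max = V₀ω/d = 4.927×10^11 V/(m·s); ω = 9.40×10^6 rad/s.
I_d,max = ε₀ A (dE/dt)_max = (8.85×10^-12)(0.01323)(4.927×10^11) = 0.0577 A.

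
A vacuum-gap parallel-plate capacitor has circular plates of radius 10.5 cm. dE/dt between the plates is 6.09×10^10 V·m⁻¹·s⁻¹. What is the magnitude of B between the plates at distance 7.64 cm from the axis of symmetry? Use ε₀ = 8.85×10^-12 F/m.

Through the whole plate area (πR² = 0.03464 m²), I_d = ε₀ πR² dE/dt = 0.01867 A.
∮B·dl = μ₀ I_d,enc with I_d,enc = I_d r²/R² = 9.884×10^-3 A; so B = μ₀ I_d,enc/(2πr) = 2.59×10^-8 T.

2.59×10^-8 T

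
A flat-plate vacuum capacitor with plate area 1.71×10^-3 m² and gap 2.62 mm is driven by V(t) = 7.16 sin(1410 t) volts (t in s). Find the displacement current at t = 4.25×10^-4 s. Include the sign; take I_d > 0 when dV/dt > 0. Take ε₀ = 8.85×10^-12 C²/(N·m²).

4.82×10^-8 A

dE/dt = (V₀ω/d)·cos(ωt) with ωt = 0.59925 rad: (7.16)(1410)(0.8258)/(2.62×10^-3) = 3.182×10^6 V/(m·s).
I_d = ε₀ A dE/dt = (8.85×10^-12)(1.71×10^-3)(3.182×10^6) = 4.82×10^-8 A.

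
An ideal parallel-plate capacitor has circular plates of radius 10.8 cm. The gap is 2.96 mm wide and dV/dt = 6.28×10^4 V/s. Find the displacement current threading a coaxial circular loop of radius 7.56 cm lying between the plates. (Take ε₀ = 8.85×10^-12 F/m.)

With E = V/d, dE/dt = 2.122×10^7 V/(m·s) and πR² = 0.03664 m², giving I_d = ε₀ πR² dE/dt = 6.881×10^-6 A.
Since J_d is uniform, the enclosed fraction is (r/R)² = 0.4900, giving I_d,enc = 3.37×10^-6 A.

3.37×10^-6 A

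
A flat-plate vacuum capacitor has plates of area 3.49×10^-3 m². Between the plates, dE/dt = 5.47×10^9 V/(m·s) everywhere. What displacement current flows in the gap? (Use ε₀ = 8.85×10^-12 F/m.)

With a uniform field, Φ_E = EA, so I_d = ε₀ A dE/dt = 1.69×10^-4 A.

1.69×10^-4 A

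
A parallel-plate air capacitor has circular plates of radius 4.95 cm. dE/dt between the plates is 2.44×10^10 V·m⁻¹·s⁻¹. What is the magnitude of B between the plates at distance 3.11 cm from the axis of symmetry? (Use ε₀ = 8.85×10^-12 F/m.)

4.22×10^-9 T

Total displacement current: I_d = ε₀(πR²)(dE/dt) = (8.85×10^-12)(7.698×10^-3)(2.44×10^10) = 1.662×10^-3 A.
An Ampèrian loop of radius r encloses a fraction (r/R)² of I_d. Then B·2πr = μ₀ I_d (r/R)², giving B = μ₀ I_d r/(2πR²) = 4.22×10^-9 T.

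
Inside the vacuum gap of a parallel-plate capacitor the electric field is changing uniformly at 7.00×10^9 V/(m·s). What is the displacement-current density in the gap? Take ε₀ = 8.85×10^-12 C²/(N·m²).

J_d = ε₀ dE/dt = (8.85×10^-12)(7.00×10^9) = 0.0620 A/m².

0.0620 A/m²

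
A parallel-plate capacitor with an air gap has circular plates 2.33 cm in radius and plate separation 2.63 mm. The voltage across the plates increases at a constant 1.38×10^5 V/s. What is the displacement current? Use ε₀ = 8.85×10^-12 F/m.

The displacement current equals the charging current C dV/dt. With C = ε₀A/d = (8.85×10^-12)(1.706×10^-3)/(2.63×10^-3) = 5.741×10^-12 F, I_d = (5.741×10^-12)(1.38×10^5) = 7.92×10^-7 A.

7.92×10^-7 A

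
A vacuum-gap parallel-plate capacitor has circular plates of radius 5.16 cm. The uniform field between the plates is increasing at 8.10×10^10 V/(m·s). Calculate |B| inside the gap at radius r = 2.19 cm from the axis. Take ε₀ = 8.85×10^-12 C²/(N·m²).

Through the whole plate area (πR² = 8.365×10^-3 m²), I_d = ε₀ πR² dE/dt = 5.996×10^-3 A.
An Ampèrian loop of radius r encloses a fraction (r/R)² of I_d. Then B·2πr = μ₀ I_d (r/R)², giving B = μ₀ I_d r/(2πR²) = 9.86×10^-9 T.

9.86×10^-9 T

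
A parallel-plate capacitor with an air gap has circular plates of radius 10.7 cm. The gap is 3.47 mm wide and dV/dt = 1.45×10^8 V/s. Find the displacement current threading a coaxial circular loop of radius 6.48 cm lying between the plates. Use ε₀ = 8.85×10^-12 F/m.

4.88×10^-3 A

dE/dt = (dV/dt)/d = 4.179×10^10 V/(m·s); I_d = ε₀(πR²)(dE/dt) = (8.85×10^-12)(0.03597)(4.179×10^10) = 0.01330 A.
Since J_d is uniform, the enclosed fraction is (r/R)² = 0.3668, giving I_d,enc = 4.88×10^-3 A.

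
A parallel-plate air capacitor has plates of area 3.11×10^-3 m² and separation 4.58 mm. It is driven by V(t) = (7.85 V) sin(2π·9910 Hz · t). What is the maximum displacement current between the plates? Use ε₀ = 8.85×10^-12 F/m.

2.94×10^-6 A

C = ε₀A/d = (8.85×10^-12)(3.11×10^-3)/(4.58×10^-3) = 6.009×10^-12 F; ω = 2πf = 6.227×10^4 rad/s.
I_d = C dV/dt, so |I_d|_max = C V₀ ω = (6.009×10^-12)(7.85)(6.227×10^4) = 2.94×10^-6 A.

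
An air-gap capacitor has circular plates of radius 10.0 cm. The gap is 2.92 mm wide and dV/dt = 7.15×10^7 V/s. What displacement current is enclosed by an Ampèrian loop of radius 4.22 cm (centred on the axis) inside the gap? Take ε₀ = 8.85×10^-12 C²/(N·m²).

1.21×10^-3 A

With E = V/d, dE/dt = 2.449×10^10 V/(m·s) and πR² = 0.03142 m², giving I_d = ε₀ πR² dE/dt = 6.810×10^-3 A.
Through an area πr² the displacement current is I_d·(πr²/πR²) = I_d (r/R)² = 1.21×10^-3 A.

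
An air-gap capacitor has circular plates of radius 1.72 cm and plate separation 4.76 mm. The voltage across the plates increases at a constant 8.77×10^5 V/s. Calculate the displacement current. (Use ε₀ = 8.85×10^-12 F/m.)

E = V/d so dE/dt = (dV/dt)/d = 1.842×10^8 V/(m·s), and I_d = ε₀ A dE/dt = (8.85×10^-12)(9.294×10^-4)(1.842×10^8) = 1.52×10^-6 A.

1.52×10^-6 A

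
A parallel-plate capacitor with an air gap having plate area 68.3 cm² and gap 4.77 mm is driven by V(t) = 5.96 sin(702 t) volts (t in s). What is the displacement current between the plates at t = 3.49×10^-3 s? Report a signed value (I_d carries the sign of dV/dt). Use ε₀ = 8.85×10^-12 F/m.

-4.08×10^-8 A

dV/dt = (5.96)(702)·cos(2.44998) = -3223 V/s.
I_d = C dV/dt with C = ε₀A/d = (8.85×10^-12)(6.83×10^-3)/(4.77×10^-3) = 1.267×10^-11 F, so I_d = (1.267×10^-11)(-3223) = -4.08×10^-8 A.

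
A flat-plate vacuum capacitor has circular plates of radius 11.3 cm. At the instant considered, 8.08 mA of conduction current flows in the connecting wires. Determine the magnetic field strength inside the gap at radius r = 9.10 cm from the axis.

1.15×10^-8 T

No conduction current crosses the gap, so I_d there equals the 8.08×10^-3 A in the leads.
For r < R the Ampère–Maxwell law gives B(2πr) = μ₀ I_d (r²/R²), so B = μ₀ I_d r/(2πR²) = (4π×10^-7)(8.08×10^-3)(0.0910)/(2π·0.113²) = 1.15×10^-8 T.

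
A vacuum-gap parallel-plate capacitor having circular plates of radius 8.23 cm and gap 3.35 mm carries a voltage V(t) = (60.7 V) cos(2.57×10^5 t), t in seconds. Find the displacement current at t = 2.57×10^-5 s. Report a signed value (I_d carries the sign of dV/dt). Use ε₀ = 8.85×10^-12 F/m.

-2.77×10^-4 A

dE/dt = (V₀ω/d)·−sin(ωt) with ωt = 6.6049 rad: (60.7)(2.57×10^5)(-0.3162)/(3.35×10^-3) = -1.472×10^9 V/(m·s).
I_d = ε₀ A dE/dt = (8.85×10^-12)(0.02128)(-1.472×10^9) = -2.77×10^-4 A.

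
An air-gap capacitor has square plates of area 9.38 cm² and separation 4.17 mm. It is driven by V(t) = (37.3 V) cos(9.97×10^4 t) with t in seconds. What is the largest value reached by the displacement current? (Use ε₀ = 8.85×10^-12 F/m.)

7.40×10^-6 A

(dE/dt)_max = V₀ω/d = 8.918×10^8 V/(m·s); ω = 9.97×10^4 rad/s.
I_d,max = ε₀ A (dE/dt)_max = (8.85×10^-12)(9.38×10^-4)(8.918×10^8) = 7.40×10^-6 A.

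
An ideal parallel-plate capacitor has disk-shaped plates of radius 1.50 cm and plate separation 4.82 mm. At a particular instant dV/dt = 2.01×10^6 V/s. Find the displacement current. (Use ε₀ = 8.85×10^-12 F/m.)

E = V/d so dE/dt = (dV/dt)/d = 4.170×10^8 V/(m·s), and I_d = ε₀ A dE/dt = (8.85×10^-12)(7.069×10^-4)(4.170×10^8) = 2.61×10^-6 A.

2.61×10^-6 A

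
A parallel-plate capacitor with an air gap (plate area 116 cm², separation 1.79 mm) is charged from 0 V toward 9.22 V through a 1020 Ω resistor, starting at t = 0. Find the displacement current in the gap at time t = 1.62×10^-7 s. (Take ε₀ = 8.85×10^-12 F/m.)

With C = ε₀A/d = (8.85×10^-12)(0.0116)/(1.79×10^-3) = 5.735×10^-11 F, the time constant is τ = RC = 5.850×10^-8 s, so t/τ = 2.769 and e^(−t/τ) = 0.06272.
I_d = I_cond = (V₀/R) e^(−t/τ) = (9.039×10^-3)(0.06272) = 5.67×10^-4 A.

5.67×10^-4 A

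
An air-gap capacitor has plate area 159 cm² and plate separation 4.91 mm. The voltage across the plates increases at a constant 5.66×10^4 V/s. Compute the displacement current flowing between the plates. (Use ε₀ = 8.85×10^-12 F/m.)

1.62×10^-6 A

E = V/d so dE/dt = (dV/dt)/d = 1.153×10^7 V/(m·s), and I_d = ε₀ A dE/dt = (8.85×10^-12)(0.0159)(1.153×10^7) = 1.62×10^-6 A.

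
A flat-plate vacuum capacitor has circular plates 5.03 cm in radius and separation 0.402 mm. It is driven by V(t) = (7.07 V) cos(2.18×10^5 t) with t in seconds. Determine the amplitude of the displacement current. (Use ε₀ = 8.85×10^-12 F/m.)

2.70×10^-4 A

(dE/dt)_max = V₀ω/d = 3.834×10^9 V/(m·s); ω = 2.18×10^5 rad/s.
I_d,max = ε₀ A (dE/dt)_max = (8.85×10^-12)(7.949×10^-3)(3.834×10^9) = 2.70×10^-4 A.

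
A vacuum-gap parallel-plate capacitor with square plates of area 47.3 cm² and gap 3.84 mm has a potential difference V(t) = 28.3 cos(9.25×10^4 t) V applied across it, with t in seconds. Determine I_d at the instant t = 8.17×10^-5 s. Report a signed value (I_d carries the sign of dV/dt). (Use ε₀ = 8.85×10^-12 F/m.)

-2.73×10^-5 A

C = ε₀A/d = (8.85×10^-12)(4.73×10^-3)/(3.84×10^-3) = 1.090×10^-11 F. dV/dt = V₀ω·−sin(ωt); at ωt = 7.55725 rad this factor is -0.9563.
I_d = C dV/dt = (1.090×10^-11)(28.3)(9.25×10^4)(-0.9563) = -2.73×10^-5 A.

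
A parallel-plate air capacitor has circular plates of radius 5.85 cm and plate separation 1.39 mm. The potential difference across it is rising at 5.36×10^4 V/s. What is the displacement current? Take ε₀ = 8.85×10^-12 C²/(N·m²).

3.67×10^-6 A

C = ε₀A/d = (8.85×10^-12)(0.01075)/(1.39×10^-3) = 6.844×10^-11 F.
I_d = C dV/dt = (6.844×10^-11)(5.36×10^4) = 3.67×10^-6 A.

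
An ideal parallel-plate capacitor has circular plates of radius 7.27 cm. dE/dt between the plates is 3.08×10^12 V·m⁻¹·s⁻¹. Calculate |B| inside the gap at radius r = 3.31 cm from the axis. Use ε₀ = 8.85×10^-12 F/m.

Total displacement current: I_d = ε₀(πR²)(dE/dt) = (8.85×10^-12)(0.01660)(3.08×10^12) = 0.4525 A.
For r < R the Ampère–Maxwell law gives B(2πr) = μ₀ I_d (r²/R²), so B = μ₀ I_d r/(2πR²) = (4π×10^-7)(0.4525)(0.0331)/(2π·0.0727²) = 5.67×10^-7 T.

5.67×10^-7 T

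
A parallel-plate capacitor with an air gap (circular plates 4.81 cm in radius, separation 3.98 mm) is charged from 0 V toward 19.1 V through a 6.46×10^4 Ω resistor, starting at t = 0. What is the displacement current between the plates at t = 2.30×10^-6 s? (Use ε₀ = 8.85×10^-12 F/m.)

3.27×10^-5 A

C = ε₀A/d = (8.85×10^-12)(7.268×10^-3)/(3.98×10^-3) = 1.616×10^-11 F, so τ = RC = 1.044×10^-6 s.
The conduction current is I(t) = (V₀/R) e^(−t/τ), and the displacement current between the plates equals it.
t/τ = 2.203; I_d = (19.1/6.46×10^4) · e^(−2.203) = (2.957×10^-4)(0.1105) = 3.27×10^-5 A.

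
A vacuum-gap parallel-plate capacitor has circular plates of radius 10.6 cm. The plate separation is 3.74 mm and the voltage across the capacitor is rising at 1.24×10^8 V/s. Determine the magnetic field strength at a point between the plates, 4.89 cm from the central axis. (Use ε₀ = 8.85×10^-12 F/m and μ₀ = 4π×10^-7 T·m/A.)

9.02×10^-9 T

I_d = C dV/dt with C = ε₀πR²/d = 8.353×10^-11 F, so I_d = (8.353×10^-11)(1.24×10^8) = 0.01036 A.
∮B·dl = μ₀ I_d,enc with I_d,enc = I_d r²/R² = 2.205×10^-3 A; so B = μ₀ I_d,enc/(2πr) = 9.02×10^-9 T.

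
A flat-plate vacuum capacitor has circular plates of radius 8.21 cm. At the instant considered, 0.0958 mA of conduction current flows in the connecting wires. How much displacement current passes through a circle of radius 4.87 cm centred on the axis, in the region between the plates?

3.37×10^-5 A

By continuity the displacement current in the gap matches the conduction current: I_d = 9.58×10^-5 A.
Through an area πr² the displacement current is I_d·(πr²/πR²) = I_d (r/R)² = 3.37×10^-5 A.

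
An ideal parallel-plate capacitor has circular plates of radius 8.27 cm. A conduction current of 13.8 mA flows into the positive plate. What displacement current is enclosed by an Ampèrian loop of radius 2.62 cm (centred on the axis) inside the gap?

No conduction current crosses the gap, so I_d there equals the 0.0138 A in the leads.
The field is uniform, so I_d,enc = I_d (r/R)² = (0.0138)(2.62/8.27)² = 1.39×10^-3 A.

1.39×10^-3 A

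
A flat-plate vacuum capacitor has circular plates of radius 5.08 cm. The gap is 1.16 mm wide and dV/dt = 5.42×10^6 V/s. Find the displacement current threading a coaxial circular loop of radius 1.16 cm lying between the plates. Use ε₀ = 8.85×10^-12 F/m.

1.75×10^-5 A

With E = V/d, dE/dt = 4.672×10^9 V/(m·s) and πR² = 8.107×10^-3 m², giving I_d = ε₀ πR² dE/dt = 3.352×10^-4 A.
The field is uniform, so I_d,enc = I_d (r/R)² = (3.352×10^-4)(1.16/5.08)² = 1.75×10^-5 A.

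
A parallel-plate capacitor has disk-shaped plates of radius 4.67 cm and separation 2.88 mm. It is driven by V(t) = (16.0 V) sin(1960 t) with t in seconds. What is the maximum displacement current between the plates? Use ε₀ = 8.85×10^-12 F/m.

The displacement current equals the conduction current C dV/dt, which peaks at C V₀ ω.
With C = ε₀A/d = (8.85×10^-12)(6.851×10^-3)/(2.88×10^-3) = 2.105×10^-11 F and ω = 1960 rad/s, I_d,max = (2.105×10^-11)(16.0)(1960) = 6.60×10^-7 A.

6.60×10^-7 A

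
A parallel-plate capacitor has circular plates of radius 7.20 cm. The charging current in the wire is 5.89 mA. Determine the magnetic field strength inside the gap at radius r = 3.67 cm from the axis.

Between the plates the displacement current equals the wire current: I_d = 5.89 mA = 5.89×10^-3 A.
An Ampèrian loop of radius r encloses a fraction (r/R)² of I_d. Then B·2πr = μ₀ I_d (r/R)², giving B = μ₀ I_d r/(2πR²) = 8.34×10^-9 T.

8.34×10^-9 T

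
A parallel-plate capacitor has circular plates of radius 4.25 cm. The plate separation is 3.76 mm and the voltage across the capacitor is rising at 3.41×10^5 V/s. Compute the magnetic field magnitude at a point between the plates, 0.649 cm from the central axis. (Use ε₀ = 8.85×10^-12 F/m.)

dE/dt = (dV/dt)/d = 9.069×10^7 V/(m·s); I_d = ε₀(πR²)(dE/dt) = (8.85×10^-12)(5.675×10^-3)(9.069×10^7) = 4.555×10^-6 A.
An Ampèrian loop of radius r encloses a fraction (r/R)² of I_d. Then B·2πr = μ₀ I_d (r/R)², giving B = μ₀ I_d r/(2πR²) = 3.27×10^-12 T.

3.27×10^-12 T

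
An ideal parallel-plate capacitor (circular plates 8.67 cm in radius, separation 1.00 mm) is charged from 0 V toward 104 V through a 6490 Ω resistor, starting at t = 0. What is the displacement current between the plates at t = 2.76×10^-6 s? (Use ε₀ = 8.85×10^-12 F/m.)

2.09×10^-3 A

With C = ε₀A/d = (8.85×10^-12)(0.02362)/(1.00×10^-3) = 2.090×10^-10 F, the time constant is τ = RC = 1.356×10^-6 s, so t/τ = 2.035 and e^(−t/τ) = 0.1307.
I_d = I_cond = (V₀/R) e^(−t/τ) = (0.01602)(0.1307) = 2.09×10^-3 A.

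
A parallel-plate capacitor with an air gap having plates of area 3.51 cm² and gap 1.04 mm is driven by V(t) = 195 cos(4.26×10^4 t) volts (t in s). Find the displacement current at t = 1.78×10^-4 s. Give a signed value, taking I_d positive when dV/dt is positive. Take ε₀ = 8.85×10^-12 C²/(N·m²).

-2.39×10^-5 A

C = ε₀A/d = (8.85×10^-12)(3.51×10^-4)/(1.04×10^-3) = 2.987×10^-12 F. dV/dt = V₀ω·−sin(ωt); at ωt = 7.5828 rad this factor is -0.9635.
I_d = C dV/dt = (2.987×10^-12)(195)(4.26×10^4)(-0.9635) = -2.39×10^-5 A.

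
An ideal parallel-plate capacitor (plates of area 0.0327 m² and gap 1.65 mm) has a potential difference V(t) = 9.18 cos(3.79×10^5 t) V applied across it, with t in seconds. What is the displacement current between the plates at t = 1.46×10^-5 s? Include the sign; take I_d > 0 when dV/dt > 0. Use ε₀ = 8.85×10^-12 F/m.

4.16×10^-4 A

C = ε₀A/d = (8.85×10^-12)(0.0327)/(1.65×10^-3) = 1.754×10^-10 F. dV/dt = V₀ω·−sin(ωt); at ωt = 5.5334 rad this factor is 0.6815.
I_d = C dV/dt = (1.754×10^-10)(9.18)(3.79×10^5)(0.6815) = 4.16×10^-4 A.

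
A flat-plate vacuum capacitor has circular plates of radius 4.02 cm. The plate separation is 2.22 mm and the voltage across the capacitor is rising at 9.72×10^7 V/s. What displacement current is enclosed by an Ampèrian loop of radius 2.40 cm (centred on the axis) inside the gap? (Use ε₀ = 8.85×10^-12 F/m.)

dE/dt = (dV/dt)/d = 4.378×10^10 V/(m·s); I_d = ε₀(πR²)(dE/dt) = (8.85×10^-12)(5.077×10^-3)(4.378×10^10) = 1.967×10^-3 A.
The field is uniform, so I_d,enc = I_d (r/R)² = (1.967×10^-3)(2.40/4.02)² = 7.01×10^-4 A.

7.01×10^-4 A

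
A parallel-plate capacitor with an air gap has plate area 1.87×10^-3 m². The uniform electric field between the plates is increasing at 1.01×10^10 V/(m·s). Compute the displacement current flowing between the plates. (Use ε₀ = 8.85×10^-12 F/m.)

1.67×10^-4 A

I_d = ε₀ A (dE/dt) = (8.85×10^-12)(1.87×10^-3 m²)(1.01×10^10) = 1.67×10^-4 A.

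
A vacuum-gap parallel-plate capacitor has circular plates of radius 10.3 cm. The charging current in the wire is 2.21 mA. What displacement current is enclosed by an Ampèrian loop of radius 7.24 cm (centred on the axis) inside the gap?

No conduction current crosses the gap, so I_d there equals the 2.21×10^-3 A in the leads.
Since J_d is uniform, the enclosed fraction is (r/R)² = 0.4941, giving I_d,enc = 1.09×10^-3 A.

1.09×10^-3 A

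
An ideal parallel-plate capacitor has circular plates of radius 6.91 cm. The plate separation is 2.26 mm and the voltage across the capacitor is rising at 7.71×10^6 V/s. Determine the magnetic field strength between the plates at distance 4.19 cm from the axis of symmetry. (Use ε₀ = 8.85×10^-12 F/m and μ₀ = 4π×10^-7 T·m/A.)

7.95×10^-10 T

With E = V/d, dE/dt = 3.412×10^9 V/(m·s) and πR² = 0.01500 m², giving I_d = ε₀ πR² dE/dt = 4.529×10^-4 A.
∮B·dl = μ₀ I_d,enc with I_d,enc = I_d r²/R² = 1.665×10^-4 A; so B = μ₀ I_d,enc/(2πr) = 7.95×10^-10 T.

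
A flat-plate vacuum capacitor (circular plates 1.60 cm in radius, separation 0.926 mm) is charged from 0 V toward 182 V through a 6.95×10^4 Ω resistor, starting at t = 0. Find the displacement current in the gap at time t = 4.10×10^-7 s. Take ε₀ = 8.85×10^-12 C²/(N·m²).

1.22×10^-3 A

C = ε₀A/d = (8.85×10^-12)(8.042×10^-4)/(9.26×10^-4) = 7.686×10^-12 F, so τ = RC = 5.342×10^-7 s.
The conduction current is I(t) = (V₀/R) e^(−t/τ), and the displacement current between the plates equals it.
t/τ = 0.7675; I_d = (182/6.95×10^4) · e^(−0.7675) = (2.619×10^-3)(0.4642) = 1.22×10^-3 A.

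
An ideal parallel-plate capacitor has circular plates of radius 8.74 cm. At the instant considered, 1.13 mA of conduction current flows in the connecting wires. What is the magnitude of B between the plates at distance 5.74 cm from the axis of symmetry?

1.70×10^-9 T

By continuity the displacement current in the gap matches the conduction current: I_d = 1.13×10^-3 A.
An Ampèrian loop of radius r encloses a fraction (r/R)² of I_d. Then B·2πr = μ₀ I_d (r/R)², giving B = μ₀ I_d r/(2πR²) = 1.70×10^-9 T.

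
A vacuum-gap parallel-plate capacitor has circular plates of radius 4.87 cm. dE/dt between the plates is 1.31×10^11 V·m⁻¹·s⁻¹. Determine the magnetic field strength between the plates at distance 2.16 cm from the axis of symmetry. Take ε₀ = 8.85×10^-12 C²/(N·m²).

Through the whole plate area (πR² = 7.451×10^-3 m²), I_d = ε₀ πR² dE/dt = 8.638×10^-3 A.
For r < R the Ampère–Maxwell law gives B(2πr) = μ₀ I_d (r²/R²), so B = μ₀ I_d r/(2πR²) = (4π×10^-7)(8.638×10^-3)(0.0216)/(2π·0.0487²) = 1.57×10^-8 T.

1.57×10^-8 T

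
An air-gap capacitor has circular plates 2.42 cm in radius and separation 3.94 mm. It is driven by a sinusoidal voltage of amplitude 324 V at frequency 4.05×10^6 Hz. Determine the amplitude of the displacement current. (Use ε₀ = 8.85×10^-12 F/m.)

The displacement current equals the conduction current C dV/dt, which peaks at C V₀ ω.
With C = ε₀A/d = (8.85×10^-12)(1.840×10^-3)/(3.94×10^-3) = 4.133×10^-12 F and ω = 2πf = 2.545×10^7 rad/s, I_d,max = (4.133×10^-12)(324)(2.545×10^7) = 0.0341 A.

0.0341 A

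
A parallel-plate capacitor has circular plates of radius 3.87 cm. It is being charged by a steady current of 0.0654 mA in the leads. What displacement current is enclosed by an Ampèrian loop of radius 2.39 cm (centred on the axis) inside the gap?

No conduction current crosses the gap, so I_d there equals the 6.54×10^-5 A in the leads.
Through an area πr² the displacement current is I_d·(πr²/πR²) = I_d (r/R)² = 2.49×10^-5 A.

2.49×10^-5 A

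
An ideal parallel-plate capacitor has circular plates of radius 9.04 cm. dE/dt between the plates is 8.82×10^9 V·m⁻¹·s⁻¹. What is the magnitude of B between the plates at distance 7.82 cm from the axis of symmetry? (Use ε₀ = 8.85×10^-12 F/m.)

3.84×10^-9 T

I_d = ε₀ dΦ_E/dt = ε₀ πR² (dE/dt) = (8.85×10^-12)(0.02567)(8.82×10^9) = 2.004×10^-3 A through the full plate area.
∮B·dl = μ₀ I_d,enc with I_d,enc = I_d r²/R² = 1.500×10^-3 A; so B = μ₀ I_d,enc/(2πr) = 3.84×10^-9 T.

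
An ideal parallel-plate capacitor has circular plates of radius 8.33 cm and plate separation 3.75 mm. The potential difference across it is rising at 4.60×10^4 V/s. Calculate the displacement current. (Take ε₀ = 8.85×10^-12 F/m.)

C = ε₀A/d = (8.85×10^-12)(0.02180)/(3.75×10^-3) = 5.145×10^-11 F.
I_d = C dV/dt = (5.145×10^-11)(4.60×10^4) = 2.37×10^-6 A.

2.37×10^-6 A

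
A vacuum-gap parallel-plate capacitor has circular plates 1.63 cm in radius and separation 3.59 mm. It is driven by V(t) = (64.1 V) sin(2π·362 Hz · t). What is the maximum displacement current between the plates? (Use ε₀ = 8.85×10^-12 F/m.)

The displacement current equals the conduction current C dV/dt, which peaks at C V₀ ω.
With C = ε₀A/d = (8.85×10^-12)(8.347×10^-4)/(3.59×10^-3) = 2.058×10^-12 F and ω = 2πf = 2275 rad/s, I_d,max = (2.058×10^-12)(64.1)(2275) = 3.00×10^-7 A.

3.00×10^-7 A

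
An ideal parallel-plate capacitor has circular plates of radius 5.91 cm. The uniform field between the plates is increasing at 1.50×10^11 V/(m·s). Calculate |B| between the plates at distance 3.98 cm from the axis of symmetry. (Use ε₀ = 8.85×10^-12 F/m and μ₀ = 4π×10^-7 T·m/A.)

I_d = ε₀ dΦ_E/dt = ε₀ πR² (dE/dt) = (8.85×10^-12)(0.01097)(1.50×10^11) = 0.01456 A through the full plate area.
An Ampèrian loop of radius r encloses a fraction (r/R)² of I_d. Then B·2πr = μ₀ I_d (r/R)², giving B = μ₀ I_d r/(2πR²) = 3.32×10^-8 T.

3.32×10^-8 T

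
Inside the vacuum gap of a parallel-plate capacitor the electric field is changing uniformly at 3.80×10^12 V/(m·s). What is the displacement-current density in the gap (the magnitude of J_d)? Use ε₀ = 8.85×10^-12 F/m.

J_d = ε₀ dE/dt = (8.85×10^-12)(3.80×10^12) = 33.6 A/m².

33.6 A/m²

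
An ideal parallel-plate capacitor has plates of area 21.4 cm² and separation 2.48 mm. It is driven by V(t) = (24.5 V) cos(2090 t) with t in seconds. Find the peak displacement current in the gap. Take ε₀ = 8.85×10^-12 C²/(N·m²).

3.91×10^-7 A

The displacement current equals the conduction current C dV/dt, which peaks at C V₀ ω.
With C = ε₀A/d = (8.85×10^-12)(2.14×10^-3)/(2.48×10^-3) = 7.637×10^-12 F and ω = 2090 rad/s, I_d,max = (7.637×10^-12)(24.5)(2090) = 3.91×10^-7 A.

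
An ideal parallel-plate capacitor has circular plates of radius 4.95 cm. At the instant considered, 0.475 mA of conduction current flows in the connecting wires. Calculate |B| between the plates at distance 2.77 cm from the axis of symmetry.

Between the plates the displacement current equals the wire current: I_d = 0.475 mA = 4.75×10^-4 A.
An Ampèrian loop of radius r encloses a fraction (r/R)² of I_d. Then B·2πr = μ₀ I_d (r/R)², giving B = μ₀ I_d r/(2πR²) = 1.07×10^-9 T.

1.07×10^-9 T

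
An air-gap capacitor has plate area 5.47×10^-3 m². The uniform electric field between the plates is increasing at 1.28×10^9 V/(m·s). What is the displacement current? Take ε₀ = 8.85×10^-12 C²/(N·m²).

I_d = ε₀ A (dE/dt) = (8.85×10^-12)(5.47×10^-3 m²)(1.28×10^9) = 6.20×10^-5 A.

6.20×10^-5 A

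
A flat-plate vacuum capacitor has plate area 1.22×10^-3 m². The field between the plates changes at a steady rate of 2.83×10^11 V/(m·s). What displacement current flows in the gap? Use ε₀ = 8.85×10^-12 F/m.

3.06×10^-3 A

I_d = ε₀ A (dE/dt) = (8.85×10^-12)(1.22×10^-3 m²)(2.83×10^11) = 3.06×10^-3 A.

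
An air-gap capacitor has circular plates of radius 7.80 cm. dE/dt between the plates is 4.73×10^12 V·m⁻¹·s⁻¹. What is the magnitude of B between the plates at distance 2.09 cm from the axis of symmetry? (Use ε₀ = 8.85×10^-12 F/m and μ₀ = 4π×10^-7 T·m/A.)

5.50×10^-7 T

Total displacement current: I_d = ε₀(πR²)(dE/dt) = (8.85×10^-12)(0.01911)(4.73×10^12) = 0.8000 A.
∮B·dl = μ₀ I_d,enc with I_d,enc = I_d r²/R² = 0.05744 A; so B = μ₀ I_d,enc/(2πr) = 5.50×10^-7 T.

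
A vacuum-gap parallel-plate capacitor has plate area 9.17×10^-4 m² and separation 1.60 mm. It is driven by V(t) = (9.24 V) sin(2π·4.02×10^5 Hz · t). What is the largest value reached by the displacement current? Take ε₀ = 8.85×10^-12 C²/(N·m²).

(dE/dt)_max = V₀ω/d = 1.459×10^10 V/(m·s); ω = 2πf = 2.526×10^6 rad/s.
I_d,max = ε₀ A (dE/dt)_max = (8.85×10^-12)(9.17×10^-4)(1.459×10^10) = 1.18×10^-4 A.

1.18×10^-4 A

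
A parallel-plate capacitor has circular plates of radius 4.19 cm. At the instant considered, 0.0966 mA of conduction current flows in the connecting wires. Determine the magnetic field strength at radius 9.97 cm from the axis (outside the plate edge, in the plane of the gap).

By continuity the displacement current in the gap matches the conduction current: I_d = 9.66×10^-5 A.
Outside the plates the loop encloses all of I_d, so B·2πr = μ₀ I_d and B = 1.94×10^-10 T.

1.94×10^-10 T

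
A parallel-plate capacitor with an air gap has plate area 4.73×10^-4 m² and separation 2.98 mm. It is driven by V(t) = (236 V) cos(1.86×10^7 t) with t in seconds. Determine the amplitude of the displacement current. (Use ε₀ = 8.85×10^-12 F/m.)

The displacement current equals the conduction current C dV/dt, which peaks at C V₀ ω.
With C = ε₀A/d = (8.85×10^-12)(4.73×10^-4)/(2.98×10^-3) = 1.405×10^-12 F and ω = 1.86×10^7 rad/s, I_d,max = (1.405×10^-12)(236)(1.86×10^7) = 6.17×10^-3 A.

6.17×10^-3 A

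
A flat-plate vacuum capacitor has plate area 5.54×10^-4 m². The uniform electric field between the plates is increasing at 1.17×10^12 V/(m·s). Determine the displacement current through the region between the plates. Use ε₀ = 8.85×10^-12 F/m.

I_d = ε₀ A (dE/dt) = (8.85×10^-12)(5.54×10^-4 m²)(1.17×10^12) = 5.74×10^-3 A.

5.74×10^-3 A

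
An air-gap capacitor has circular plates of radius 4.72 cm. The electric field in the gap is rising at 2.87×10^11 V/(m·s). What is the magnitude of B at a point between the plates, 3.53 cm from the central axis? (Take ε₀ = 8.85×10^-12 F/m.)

Through the whole plate area (πR² = 6.999×10^-3 m²), I_d = ε₀ πR² dE/dt = 0.01778 A.
For r < R the Ampère–Maxwell law gives B(2πr) = μ₀ I_d (r²/R²), so B = μ₀ I_d r/(2πR²) = (4π×10^-7)(0.01778)(0.0353)/(2π·0.0472²) = 5.63×10^-8 T.

5.63×10^-8 T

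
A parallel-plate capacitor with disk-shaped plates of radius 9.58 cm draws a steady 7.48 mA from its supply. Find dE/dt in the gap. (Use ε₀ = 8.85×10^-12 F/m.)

Charge continuity gives I_d = I = 7.48×10^-3 A between the plates.
Inverting I_d = ε₀ A dE/dt gives dE/dt = 7.48×10^-3 / (8.85×10^-12 · 0.02883) = 2.93×10^10 V/(m·s).

2.93×10^10 V/(m·s)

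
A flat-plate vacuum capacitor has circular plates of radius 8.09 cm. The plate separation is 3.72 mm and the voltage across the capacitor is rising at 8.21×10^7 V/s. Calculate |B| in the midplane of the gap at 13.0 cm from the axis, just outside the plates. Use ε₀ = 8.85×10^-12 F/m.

I_d = C dV/dt with C = ε₀πR²/d = 4.891×10^-11 F, so I_d = (4.891×10^-11)(8.21×10^7) = 4.016×10^-3 A.
With r > R the enclosed displacement current is the full I_d; B = μ₀ I_d / (2πr) = 6.18×10^-9 T.

6.18×10^-9 T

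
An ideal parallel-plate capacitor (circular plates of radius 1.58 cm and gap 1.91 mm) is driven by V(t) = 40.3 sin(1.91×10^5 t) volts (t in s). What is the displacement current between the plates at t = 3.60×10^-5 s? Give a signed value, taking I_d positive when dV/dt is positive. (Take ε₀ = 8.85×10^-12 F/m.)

2.32×10^-5 A

dE/dt = (V₀ω/d)·cos(ωt) with ωt = 6.876 rad: (40.3)(1.91×10^5)(0.8294)/(1.91×10^-3) = 3.342×10^9 V/(m·s).
I_d = ε₀ A dE/dt = (8.85×10^-12)(7.843×10^-4)(3.342×10^9) = 2.32×10^-5 A.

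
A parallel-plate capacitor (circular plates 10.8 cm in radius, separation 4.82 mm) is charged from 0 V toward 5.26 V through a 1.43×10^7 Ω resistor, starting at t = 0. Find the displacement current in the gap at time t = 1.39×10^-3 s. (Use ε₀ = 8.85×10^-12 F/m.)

With C = ε₀A/d = (8.85×10^-12)(0.03664)/(4.82×10^-3) = 6.727×10^-11 F, the time constant is τ = RC = 9.620×10^-4 s, so t/τ = 1.445 and e^(−t/τ) = 0.2357.
I_d = I_cond = (V₀/R) e^(−t/τ) = (3.678×10^-7)(0.2357) = 8.67×10^-8 A.

8.67×10^-8 A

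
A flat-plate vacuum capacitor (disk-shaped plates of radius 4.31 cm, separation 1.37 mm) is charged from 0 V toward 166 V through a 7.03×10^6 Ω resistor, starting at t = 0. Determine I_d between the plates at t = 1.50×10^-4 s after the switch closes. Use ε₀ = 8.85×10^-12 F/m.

1.34×10^-5 A

C = ε₀A/d = (8.85×10^-12)(5.836×10^-3)/(1.37×10^-3) = 3.770×10^-11 F, so τ = RC = 2.650×10^-4 s.
The conduction current is I(t) = (V₀/R) e^(−t/τ), and the displacement current between the plates equals it.
t/τ = 0.5660; I_d = (166/7.03×10^6) · e^(−0.5660) = (2.361×10^-5)(0.5678) = 1.34×10^-5 A.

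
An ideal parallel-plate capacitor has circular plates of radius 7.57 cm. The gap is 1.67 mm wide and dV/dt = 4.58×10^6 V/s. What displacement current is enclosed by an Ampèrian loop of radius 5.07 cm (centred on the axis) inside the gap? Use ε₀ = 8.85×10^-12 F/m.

1.96×10^-4 A

With E = V/d, dE/dt = 2.743×10^9 V/(m·s) and πR² = 0.01800 m², giving I_d = ε₀ πR² dE/dt = 4.370×10^-4 A.
Through an area πr² the displacement current is I_d·(πr²/πR²) = I_d (r/R)² = 1.96×10^-4 A.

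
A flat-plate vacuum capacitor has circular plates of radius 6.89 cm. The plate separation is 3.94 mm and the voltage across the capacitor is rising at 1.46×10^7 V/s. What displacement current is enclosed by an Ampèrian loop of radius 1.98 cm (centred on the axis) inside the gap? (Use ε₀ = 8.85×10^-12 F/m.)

With E = V/d, dE/dt = 3.706×10^9 V/(m·s) and πR² = 0.01491 m², giving I_d = ε₀ πR² dE/dt = 4.890×10^-4 A.
The field is uniform, so I_d,enc = I_d (r/R)² = (4.890×10^-4)(1.98/6.89)² = 4.04×10^-5 A.

4.04×10^-5 A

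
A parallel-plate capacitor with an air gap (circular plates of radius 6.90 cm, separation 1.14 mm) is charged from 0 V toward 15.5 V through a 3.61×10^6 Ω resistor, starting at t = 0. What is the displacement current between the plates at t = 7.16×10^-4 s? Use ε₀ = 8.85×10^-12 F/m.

7.78×10^-7 A

With C = ε₀A/d = (8.85×10^-12)(0.01496)/(1.14×10^-3) = 1.161×10^-10 F, the time constant is τ = RC = 4.191×10^-4 s, so t/τ = 1.708 and e^(−t/τ) = 0.1812.
I_d = I_cond = (V₀/R) e^(−t/τ) = (4.294×10^-6)(0.1812) = 7.78×10^-7 A.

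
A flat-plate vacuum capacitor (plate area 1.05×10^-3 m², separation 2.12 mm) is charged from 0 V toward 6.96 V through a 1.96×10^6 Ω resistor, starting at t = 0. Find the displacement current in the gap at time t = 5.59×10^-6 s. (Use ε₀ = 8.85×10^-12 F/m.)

1.85×10^-6 A

With C = ε₀A/d = (8.85×10^-12)(1.05×10^-3)/(2.12×10^-3) = 4.383×10^-12 F, the time constant is τ = RC = 8.591×10^-6 s, so t/τ = 0.6507 and e^(−t/τ) = 0.5217.
I_d = I_cond = (V₀/R) e^(−t/τ) = (3.551×10^-6)(0.5217) = 1.85×10^-6 A.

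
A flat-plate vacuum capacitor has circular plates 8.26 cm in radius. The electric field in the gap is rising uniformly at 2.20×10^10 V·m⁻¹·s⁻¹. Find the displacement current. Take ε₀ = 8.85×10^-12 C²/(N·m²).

The displacement current is ε₀ times dΦ_E/dt = ε₀ A dE/dt = (8.85×10^-12)(0.02143)(2.20×10^10) = 4.17×10^-3 A.

4.17×10^-3 A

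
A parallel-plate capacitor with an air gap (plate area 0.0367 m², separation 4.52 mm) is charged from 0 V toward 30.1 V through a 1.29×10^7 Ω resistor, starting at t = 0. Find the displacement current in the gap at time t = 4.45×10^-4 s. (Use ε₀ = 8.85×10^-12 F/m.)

1.44×10^-6 A

C = ε₀A/d = (8.85×10^-12)(0.0367)/(4.52×10^-3) = 7.186×10^-11 F and τ = RC = 9.270×10^-4 s. I_d in the gap equals the RC charging current.
I_d(t) = (V₀/R) e^(−t/τ) = 2.333×10^-6 · e^(−0.4800) = 1.44×10^-6 A.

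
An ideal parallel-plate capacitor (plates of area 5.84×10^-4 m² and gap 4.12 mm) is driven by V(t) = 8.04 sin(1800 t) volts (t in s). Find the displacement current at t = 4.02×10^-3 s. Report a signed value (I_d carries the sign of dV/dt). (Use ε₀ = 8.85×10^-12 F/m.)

1.05×10^-8 A

dE/dt = (V₀ω/d)·cos(ωt) with ωt = 7.236 rad: (8.04)(1800)(0.5794)/(4.12×10^-3) = 2.035×10^6 V/(m·s).
I_d = ε₀ A dE/dt = (8.85×10^-12)(5.84×10^-4)(2.035×10^6) = 1.05×10^-8 A.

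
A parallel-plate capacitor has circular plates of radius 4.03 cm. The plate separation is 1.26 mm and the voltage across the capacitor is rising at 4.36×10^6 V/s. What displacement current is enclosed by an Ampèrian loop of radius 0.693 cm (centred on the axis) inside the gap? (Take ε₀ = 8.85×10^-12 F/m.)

I_d = C dV/dt with C = ε₀πR²/d = 3.584×10^-11 F, so I_d = (3.584×10^-11)(4.36×10^6) = 1.563×10^-4 A.
Since J_d is uniform, the enclosed fraction is (r/R)² = 0.02957, giving I_d,enc = 4.62×10^-6 A.

4.62×10^-6 A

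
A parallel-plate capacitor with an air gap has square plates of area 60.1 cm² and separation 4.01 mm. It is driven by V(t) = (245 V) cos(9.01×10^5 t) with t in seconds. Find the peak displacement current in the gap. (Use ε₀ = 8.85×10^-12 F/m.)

(dE/dt)_max = V₀ω/d = 5.505×10^10 V/(m·s); ω = 9.01×10^5 rad/s.
I_d,max = ε₀ A (dE/dt)_max = (8.85×10^-12)(6.01×10^-3)(5.505×10^10) = 2.93×10^-3 A.

2.93×10^-3 A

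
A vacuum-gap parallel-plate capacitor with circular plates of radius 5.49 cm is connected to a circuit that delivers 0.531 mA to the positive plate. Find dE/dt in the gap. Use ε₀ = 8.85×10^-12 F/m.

6.34×10^9 V/(m·s)

The displacement current between the plates equals the conduction current, I_d = 0.531 mA.
Since I_d = ε₀ A dE/dt, dE/dt = I_d/(ε₀A) = (5.31×10^-4)/((8.85×10^-12)(9.469×10^-3)) = 6.34×10^9 V/(m·s).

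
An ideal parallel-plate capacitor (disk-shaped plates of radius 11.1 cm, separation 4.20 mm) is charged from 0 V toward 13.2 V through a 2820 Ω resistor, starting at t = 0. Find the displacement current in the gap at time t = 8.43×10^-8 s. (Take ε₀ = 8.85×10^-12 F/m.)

C = ε₀A/d = (8.85×10^-12)(0.03871)/(4.20×10^-3) = 8.157×10^-11 F and τ = RC = 2.300×10^-7 s. I_d in the gap equals the RC charging current.
I_d(t) = (V₀/R) e^(−t/τ) = 4.681×10^-3 · e^(−0.3665) = 3.24×10^-3 A.

3.24×10^-3 A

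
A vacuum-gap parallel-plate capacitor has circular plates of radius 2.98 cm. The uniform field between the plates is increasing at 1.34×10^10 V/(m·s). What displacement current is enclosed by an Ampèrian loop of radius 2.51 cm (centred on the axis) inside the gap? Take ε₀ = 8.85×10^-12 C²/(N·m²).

2.35×10^-4 A

Total displacement current: I_d = ε₀(πR²)(dE/dt) = (8.85×10^-12)(2.790×10^-3)(1.34×10^10) = 3.309×10^-4 A.
Through an area πr² the displacement current is I_d·(πr²/πR²) = I_d (r/R)² = 2.35×10^-4 A.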